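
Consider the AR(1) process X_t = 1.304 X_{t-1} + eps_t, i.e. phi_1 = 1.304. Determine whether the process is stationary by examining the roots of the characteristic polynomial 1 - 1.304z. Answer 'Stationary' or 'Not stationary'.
\text{Not stationary}

The AR(p) characteristic polynomial is P(z) = 1 - 1.304z.
Stationarity requires all roots to lie outside the unit circle, i.e. |z| > 1 for every root.
This is linear in z: 1 + (-1.304) z = 0  =>  z = -1/(-1.304) = 0.766871,  |z| = 0.766871.
Moduli of all roots: 0.7669.
All moduli strictly greater than 1? No.
Verdict: Not stationary.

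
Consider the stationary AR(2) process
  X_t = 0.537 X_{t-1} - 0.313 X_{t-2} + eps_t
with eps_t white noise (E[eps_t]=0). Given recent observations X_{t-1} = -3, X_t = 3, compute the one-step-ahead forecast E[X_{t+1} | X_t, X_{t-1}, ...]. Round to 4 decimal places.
E[X_{t+1} \mid \mathcal F_t] = 2.5500

For an AR(p) model X_t = c + sum_i phi_i X_{t-i} + eps_t, the
one-step-ahead conditional mean is
  E[X_{t+1} | X_t, ...] = c + sum_i phi_i X_{t+1-i}.
Substitute known values:
  E[X_{t+1} | ...] = (0.537) * (3) + (-0.313) * (-3)
                   = 2.5500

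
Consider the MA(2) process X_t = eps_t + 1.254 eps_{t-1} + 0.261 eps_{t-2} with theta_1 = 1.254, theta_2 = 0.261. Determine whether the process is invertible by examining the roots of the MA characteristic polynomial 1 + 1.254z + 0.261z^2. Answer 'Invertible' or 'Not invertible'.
\text{Invertible}

The MA(q) characteristic polynomial is P(z) = 1 + 1.254z + 0.261z^2.
Invertibility requires all roots to lie outside the unit circle, i.e. |z| > 1 for every root.
Set 1 + (1.254) z + (0.261) z^2 = 0, i.e. a z^2 + b z + c = 0 with a = 0.261, b = 1.254, c = 1.
Discriminant D = b^2 - 4ac = (1.254)^2 - 4*(0.261)*1 = 1.572516 - (1.044) = 0.528516.
D >= 0, so the roots are real: z = (-b +/- sqrt(D)) / (2a) = (-1.254 +/- 0.726991) / (0.522).
  z_1 = (-1.254 + 0.726991) / (0.522) = -1.0096,   |z_1| = 1.0096.
  z_2 = (-1.254 - 0.726991) / (0.522) = -3.795,   |z_2| = 3.795.
Moduli of all roots: 1.0096, 3.7950.
All moduli strictly greater than 1? Yes.
Verdict: Invertible.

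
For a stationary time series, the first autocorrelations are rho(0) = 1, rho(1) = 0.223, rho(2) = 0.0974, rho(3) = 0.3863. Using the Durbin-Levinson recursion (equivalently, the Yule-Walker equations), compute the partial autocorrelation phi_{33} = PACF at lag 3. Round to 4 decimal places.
\phi_{33} = 0.3740

The PACF at lag k is phi_{kk}, the last component of the solution
to the Yule-Walker system G_k phi = r_k where
  (G_k)_{ij} = rho(|i - j|), (r_k)_i = rho(i), i,j = 1..k.
Equivalently, Durbin-Levinson gives phi_{kk} iteratively:
  phi_{11} = rho(1)
  phi_{kk} = [rho(k) - sum_{j=1..k-1} phi_{k-1,j} rho(k-j)]
            / [1 - sum_{j=1..k-1} phi_{k-1,j} rho(j)],
  phi_{k,j} = phi_{k-1,j} - phi_{kk} phi_{k-1,k-j},  j = 1..k-1.
Step k = 1:
  phi_11 = rho(1) = 0.223.
Step k = 2:
  phi_22 = [rho(2) - phi_11 rho(1)] / [1 - phi_11 rho(1)] = [0.0974 - (0.223)(0.223)] / [1 - (0.223)(0.223)]
         = 0.047671 / 0.950271 = 0.050166.
  Update: phi_21 = phi_11 - phi_22 phi_11 = 0.223 - (0.050166)(0.223) = 0.211813.
Step k = 3:
  phi_33 = [rho(3) - phi_21 rho(2) - phi_22 rho(1)] / [1 - phi_21 rho(1) - phi_22 rho(2)]
    numerator   = 0.3863 - (0.211813)(0.0974) - (0.050166)(0.223) = 0.35448246
    denominator = 1 - (0.211813)(0.223) - (0.050166)(0.0974) = 0.94787955
  phi_33 = 0.35448246 / 0.94787955 = 0.374.
Therefore phi_{33} = 0.3740.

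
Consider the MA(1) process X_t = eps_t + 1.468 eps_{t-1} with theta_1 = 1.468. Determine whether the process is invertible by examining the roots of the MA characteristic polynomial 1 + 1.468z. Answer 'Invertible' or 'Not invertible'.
\text{Not invertible}

The MA(q) characteristic polynomial is P(z) = 1 + 1.468z.
Invertibility requires all roots to lie outside the unit circle, i.e. |z| > 1 for every root.
This is linear in z: 1 + (1.468) z = 0  =>  z = -1/(1.468) = -0.681199,  |z| = 0.681199.
Moduli of all roots: 0.6812.
All moduli strictly greater than 1? No.
Verdict: Not invertible.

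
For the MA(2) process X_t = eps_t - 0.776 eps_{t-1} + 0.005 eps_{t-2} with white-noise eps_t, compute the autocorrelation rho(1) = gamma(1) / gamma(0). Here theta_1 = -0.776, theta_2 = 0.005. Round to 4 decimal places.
\rho(1) = -0.4868

For an MA(q) process with theta_0 = 1, the autocovariance is
  gamma(k) = sigma^2 * sum_{i=0..q-k} theta_i * theta_{i+k},
and rho(k) = gamma(k) / gamma(0). Sigma^2 cancels.
  numerator   = (1)*(-0.776) + (-0.776)*(0.005) = -0.77988.
  denominator = (1)^2 + (-0.776)^2 + (0.005)^2 = 1.602201.
  rho(1) = -0.77988 / 1.602201 = -0.4868.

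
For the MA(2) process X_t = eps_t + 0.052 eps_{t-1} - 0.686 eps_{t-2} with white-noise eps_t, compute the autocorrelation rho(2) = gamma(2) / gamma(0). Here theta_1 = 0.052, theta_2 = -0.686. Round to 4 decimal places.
\rho(2) = -0.4656

For an MA(q) process with theta_0 = 1, the autocovariance is
  gamma(k) = sigma^2 * sum_{i=0..q-k} theta_i * theta_{i+k},
and rho(k) = gamma(k) / gamma(0). Sigma^2 cancels.
  numerator   = (1)*(-0.686) = -0.686.
  denominator = (1)^2 + (0.052)^2 + (-0.686)^2 = 1.4733.
  rho(2) = -0.686 / 1.4733 = -0.4656.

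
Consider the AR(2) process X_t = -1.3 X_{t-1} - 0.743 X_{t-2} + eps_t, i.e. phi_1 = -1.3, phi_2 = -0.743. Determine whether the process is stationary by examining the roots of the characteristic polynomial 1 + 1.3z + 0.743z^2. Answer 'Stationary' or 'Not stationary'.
\text{Stationary}

The AR(p) characteristic polynomial is P(z) = 1 + 1.3z + 0.743z^2.
Stationarity requires all roots to lie outside the unit circle, i.e. |z| > 1 for every root.
Set 1 + (1.3) z + (0.743) z^2 = 0, i.e. a z^2 + b z + c = 0 with a = 0.743, b = 1.3, c = 1.
Discriminant D = b^2 - 4ac = (1.3)^2 - 4*(0.743)*1 = 1.69 - (2.972) = -1.282.
D < 0, so the roots are the complex-conjugate pair z = (-b +/- i sqrt(-D)) / (2a) = -0.8748 +/- 0.7619i.
For a conjugate pair |z|^2 = z * conj(z) = (product of roots) = c/a = 1/(0.743) = 1.345895, so |z| = sqrt(1.345895) = 1.1601 for both roots.
Moduli of all roots: 1.1601, 1.1601.
All moduli strictly greater than 1? Yes.
Verdict: Stationary.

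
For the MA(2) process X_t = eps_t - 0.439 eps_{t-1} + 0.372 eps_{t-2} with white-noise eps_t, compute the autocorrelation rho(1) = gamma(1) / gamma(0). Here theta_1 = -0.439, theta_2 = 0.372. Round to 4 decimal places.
\rho(1) = -0.4525

For an MA(q) process with theta_0 = 1, the autocovariance is
  gamma(k) = sigma^2 * sum_{i=0..q-k} theta_i * theta_{i+k},
and rho(k) = gamma(k) / gamma(0). Sigma^2 cancels.
  numerator   = (1)*(-0.439) + (-0.439)*(0.372) = -0.602308.
  denominator = (1)^2 + (-0.439)^2 + (0.372)^2 = 1.331105.
  rho(1) = -0.602308 / 1.331105 = -0.4525.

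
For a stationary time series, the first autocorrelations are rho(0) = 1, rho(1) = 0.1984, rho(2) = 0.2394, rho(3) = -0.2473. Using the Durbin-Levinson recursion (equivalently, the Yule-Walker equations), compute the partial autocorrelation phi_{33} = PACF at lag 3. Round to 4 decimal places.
\phi_{33} = -0.3550

The PACF at lag k is phi_{kk}, the last component of the solution
to the Yule-Walker system G_k phi = r_k where
  (G_k)_{ij} = rho(|i - j|), (r_k)_i = rho(i), i,j = 1..k.
Equivalently, Durbin-Levinson gives phi_{kk} iteratively:
  phi_{11} = rho(1)
  phi_{kk} = [rho(k) - sum_{j=1..k-1} phi_{k-1,j} rho(k-j)]
            / [1 - sum_{j=1..k-1} phi_{k-1,j} rho(j)],
  phi_{k,j} = phi_{k-1,j} - phi_{kk} phi_{k-1,k-j},  j = 1..k-1.
Step k = 1:
  phi_11 = rho(1) = 0.1984.
Step k = 2:
  phi_22 = [rho(2) - phi_11 rho(1)] / [1 - phi_11 rho(1)] = [0.2394 - (0.1984)(0.1984)] / [1 - (0.1984)(0.1984)]
         = 0.20003744 / 0.96063744 = 0.208234.
  Update: phi_21 = phi_11 - phi_22 phi_11 = 0.1984 - (0.208234)(0.1984) = 0.157086.
Step k = 3:
  phi_33 = [rho(3) - phi_21 rho(2) - phi_22 rho(1)] / [1 - phi_21 rho(1) - phi_22 rho(2)]
    numerator   = -0.2473 - (0.157086)(0.2394) - (0.208234)(0.1984) = -0.32622011
    denominator = 1 - (0.157086)(0.1984) - (0.208234)(0.2394) = 0.91898283
  phi_33 = -0.32622011 / 0.91898283 = -0.355.
Therefore phi_{33} = -0.3550.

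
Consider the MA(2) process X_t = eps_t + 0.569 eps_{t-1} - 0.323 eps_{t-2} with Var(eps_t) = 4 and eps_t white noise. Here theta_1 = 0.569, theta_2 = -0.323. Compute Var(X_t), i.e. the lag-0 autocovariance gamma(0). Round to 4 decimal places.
\gamma(0) = 5.7124

For an MA(q) process X_t = eps_t + sum_i theta_i eps_{t-i} with
Var(eps_t) = sigma^2, the variance is
  gamma(0) = sigma^2 * (1 + sum_i theta_i^2).
  sum_i theta_i^2 = (0.569)^2 + (-0.323)^2 = 0.323761 + 0.104329 = 0.42809.
  gamma(0) = 4 * (1 + 0.42809) = 4 * 1.42809 = 5.71236, which rounds to 5.7124.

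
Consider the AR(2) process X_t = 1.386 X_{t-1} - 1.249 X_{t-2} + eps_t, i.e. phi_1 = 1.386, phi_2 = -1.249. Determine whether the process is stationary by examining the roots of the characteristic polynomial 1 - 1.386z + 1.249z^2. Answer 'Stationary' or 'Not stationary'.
\text{Not stationary}

The AR(p) characteristic polynomial is P(z) = 1 - 1.386z + 1.249z^2.
Stationarity requires all roots to lie outside the unit circle, i.e. |z| > 1 for every root.
Set 1 + (-1.386) z + (1.249) z^2 = 0, i.e. a z^2 + b z + c = 0 with a = 1.249, b = -1.386, c = 1.
Discriminant D = b^2 - 4ac = (-1.386)^2 - 4*(1.249)*1 = 1.920996 - (4.996) = -3.075004.
D < 0, so the roots are the complex-conjugate pair z = (-b +/- i sqrt(-D)) / (2a) = 0.5548 +/- 0.702i.
For a conjugate pair |z|^2 = z * conj(z) = (product of roots) = c/a = 1/(1.249) = 0.800641, so |z| = sqrt(0.800641) = 0.8948 for both roots.
Moduli of all roots: 0.8948, 0.8948.
All moduli strictly greater than 1? No.
Verdict: Not stationary.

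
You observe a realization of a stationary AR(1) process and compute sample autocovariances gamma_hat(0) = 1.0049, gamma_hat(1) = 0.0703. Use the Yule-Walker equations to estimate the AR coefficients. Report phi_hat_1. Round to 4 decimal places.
\hat\phi_{1} = 0.0700

The Yule-Walker equations for an AR(p) process read, in matrix form,
  Gamma_p phi = r_p,   with   (Gamma_p)_{ij} = gamma(|i - j|),
                       (r_p)_i = gamma(i),   i,j = 1..p.
Substitute the sample gammas (Toeplitz matrix and right-hand side of size 1):
  Gamma_p = [[1.0049]]
  r_p     = [0.0703]
With p = 1 this is the single equation gamma(0) phi_1 = gamma(1):
  phi_hat_1 = gamma(1) / gamma(0) = 0.0703 / 1.0049 = 0.0700.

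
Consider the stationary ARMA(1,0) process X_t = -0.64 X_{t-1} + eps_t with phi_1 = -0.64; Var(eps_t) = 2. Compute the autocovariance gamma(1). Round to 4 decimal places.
\gamma(1) = -2.1680

Multiply the model equation by X_{t-k} and take expectations. With theta_0 = psi_0 = 1 and psi_j the MA(infinity) weights, this gives
  gamma(k) - sum_i phi_i gamma(k-i) = c_k,
  c_k = sigma^2 * sum_{j=k..q} theta_j psi_{j-k}   (c_k = 0 for k > q),
using gamma(-m) = gamma(m).
Pure AR (q = 0): c_0 = sigma^2 = 2, c_k = 0 for k >= 1.
Equations for k = 0 and k = 1 (AR order 1):
  gamma(0) = phi_1 gamma(1) + c_0
  gamma(1) = phi_1 gamma(0) + c_1
Substituting the second into the first: gamma(0) (1 - phi_1^2) = c_0 + phi_1 c_1, so
  gamma(0) = c_0 / (1 - phi_1^2) = 2 / (1 - (-0.64)^2) = 2 / 0.5904 = 3.387534.
  gamma(1) = phi_1 gamma(0) = (-0.64)(3.387534) = -2.168022.
Therefore gamma(1) = -2.1680 (to 4 decimal places).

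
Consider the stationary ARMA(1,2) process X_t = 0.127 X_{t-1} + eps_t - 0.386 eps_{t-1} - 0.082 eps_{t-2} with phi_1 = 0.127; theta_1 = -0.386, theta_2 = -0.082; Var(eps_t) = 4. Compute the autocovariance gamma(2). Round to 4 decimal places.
\gamma(2) = -0.4436

Multiply the model equation by X_{t-k} and take expectations. With theta_0 = psi_0 = 1 and psi_j the MA(infinity) weights, this gives
  gamma(k) - sum_i phi_i gamma(k-i) = c_k,
  c_k = sigma^2 * sum_{j=k..q} theta_j psi_{j-k}   (c_k = 0 for k > q),
using gamma(-m) = gamma(m).
psi-weights needed (psi_j = theta_j + sum_i phi_i psi_{j-i}):
  psi_1 = theta_1 + phi_1 = -0.386 + (0.127) = -0.259
  psi_2 = theta_2 + phi_1 psi_1 = -0.082 + (0.127)(-0.259) = -0.114893
Right-hand sides:
  c_0 = sigma^2 (1 + theta_1 psi_1 + theta_2 psi_2) = 4 * (1 + (-0.386)(-0.259) + (-0.082)(-0.114893)) = 4 * 1.109395 = 4.437581
  c_1 = sigma^2 (theta_1 + theta_2 psi_1) = 4 * (-0.386 + (-0.082)(-0.259)) = -1.459048
  c_2 = sigma^2 theta_2 = 4 * (-0.082) = -0.328
Equations for k = 0 and k = 1 (AR order 1):
  gamma(0) = phi_1 gamma(1) + c_0
  gamma(1) = phi_1 gamma(0) + c_1
Substituting the second into the first: gamma(0) (1 - phi_1^2) = c_0 + phi_1 c_1, so
  gamma(0) = (c_0 + phi_1 c_1) / (1 - phi_1^2) = (4.437581 + (0.127)(-1.459048)) / (1 - (0.127)^2) = 4.252282 / 0.983871 = 4.321991.
  gamma(1) = phi_1 gamma(0) + c_1 = (0.127)(4.321991) + (-1.459048) = -0.910155.
For k = 2: gamma(2) = phi_1 gamma(1) + c_2
  = (0.127)(-0.910155) + (-0.328) = -0.44359.
Therefore gamma(2) = -0.4436 (to 4 decimal places).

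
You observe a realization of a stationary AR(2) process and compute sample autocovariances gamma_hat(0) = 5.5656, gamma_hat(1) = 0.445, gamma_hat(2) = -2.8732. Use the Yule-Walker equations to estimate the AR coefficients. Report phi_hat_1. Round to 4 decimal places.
\hat\phi_{1} = 0.1220

The Yule-Walker equations for an AR(p) process read, in matrix form,
  Gamma_p phi = r_p,   with   (Gamma_p)_{ij} = gamma(|i - j|),
                       (r_p)_i = gamma(i),   i,j = 1..p.
Substitute the sample gammas (Toeplitz matrix and right-hand side of size 2):
  Gamma_p = [[5.5656, 0.445], [0.445, 5.5656]]
  r_p     = [0.445, -2.8732]
Written out:
  5.5656 phi_1 + 0.445 phi_2 = 0.445
  0.445 phi_1 + 5.5656 phi_2 = -2.8732
Solve by Cramer's rule:
  det = gamma(0)^2 - gamma(1)^2 = (5.5656)^2 - (0.445)^2 = 30.97590336 - 0.198025 = 30.77787836
  phi_hat_1 = [gamma(1) gamma(0) - gamma(1) gamma(2)] / det = [(0.445)(5.5656) - (0.445)(-2.8732)] / 30.77787836 = 3.755266 / 30.77787836 = 0.122
  phi_hat_2 = [gamma(0) gamma(2) - gamma(1)^2] / det = [(5.5656)(-2.8732) - (0.445)^2] / 30.77787836 = -16.18910692 / 30.77787836 = -0.526
So phi_hat = [0.1220, -0.5260].
Therefore phi_hat_1 = 0.1220.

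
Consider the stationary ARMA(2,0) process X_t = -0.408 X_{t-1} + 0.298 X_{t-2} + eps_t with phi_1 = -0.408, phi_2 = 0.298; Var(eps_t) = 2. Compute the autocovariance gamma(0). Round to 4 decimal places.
\gamma(0) = 3.3145

Multiply the model equation by X_{t-k} and take expectations. With theta_0 = psi_0 = 1 and psi_j the MA(infinity) weights, this gives
  gamma(k) - sum_i phi_i gamma(k-i) = c_k,
  c_k = sigma^2 * sum_{j=k..q} theta_j psi_{j-k}   (c_k = 0 for k > q),
using gamma(-m) = gamma(m).
Pure AR (q = 0): c_0 = sigma^2 = 2, c_k = 0 for k >= 1.
Equations for k = 0, 1, 2 (AR order 2, c_2 = 0):
  (E0) gamma(0) = phi_1 gamma(1) + phi_2 gamma(2) + c_0
  (E1) gamma(1) = phi_1 gamma(0) + phi_2 gamma(1) + c_1
  (E2) gamma(2) = phi_1 gamma(1) + phi_2 gamma(0)
From (E1): gamma(1) = A gamma(0) + B with
  A = phi_1 / (1 - phi_2) = -0.408 / 0.702 = -0.581197,   B = c_1 / (1 - phi_2) = 0 / 0.702 = 0.
Insert (E2) into (E0): gamma(0) (1 - phi_2^2) = phi_1 (1 + phi_2) gamma(1) + c_0.
  phi_1 (1 + phi_2) = (-0.408)(1.298) = -0.529584,   1 - phi_2^2 = 0.911196.
Replace gamma(1) by A gamma(0) + B and collect gamma(0):
  gamma(0) [0.911196 - (-0.529584)(-0.581197)] = c_0 = 2
  gamma(0) * 0.603404 = 2
  gamma(0) = 2 / 0.603404 = 3.314531.
Therefore gamma(0) = 3.3145 (to 4 decimal places).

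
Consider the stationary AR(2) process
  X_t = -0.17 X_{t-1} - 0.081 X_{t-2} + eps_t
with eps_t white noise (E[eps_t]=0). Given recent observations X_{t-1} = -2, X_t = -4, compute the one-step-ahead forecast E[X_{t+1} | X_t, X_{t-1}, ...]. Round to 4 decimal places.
E[X_{t+1} \mid \mathcal F_t] = 0.8420

For an AR(p) model X_t = c + sum_i phi_i X_{t-i} + eps_t, the
one-step-ahead conditional mean is
  E[X_{t+1} | X_t, ...] = c + sum_i phi_i X_{t+1-i}.
Substitute known values:
  E[X_{t+1} | ...] = (-0.17) * (-4) + (-0.081) * (-2)
                   = 0.8420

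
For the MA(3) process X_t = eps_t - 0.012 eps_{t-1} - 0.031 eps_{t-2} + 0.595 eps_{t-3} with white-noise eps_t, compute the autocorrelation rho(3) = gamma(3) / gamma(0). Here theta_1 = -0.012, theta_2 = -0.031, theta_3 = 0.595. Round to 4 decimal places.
\rho(3) = 0.4391

For an MA(q) process with theta_0 = 1, the autocovariance is
  gamma(k) = sigma^2 * sum_{i=0..q-k} theta_i * theta_{i+k},
and rho(k) = gamma(k) / gamma(0). Sigma^2 cancels.
  numerator   = (1)*(0.595) = 0.595.
  denominator = (1)^2 + (-0.012)^2 + (-0.031)^2 + (0.595)^2 = 1.35513.
  rho(3) = 0.595 / 1.35513 = 0.4391.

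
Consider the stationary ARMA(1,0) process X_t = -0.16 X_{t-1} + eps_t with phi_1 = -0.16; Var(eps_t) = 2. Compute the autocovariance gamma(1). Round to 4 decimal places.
\gamma(1) = -0.3284

Multiply the model equation by X_{t-k} and take expectations. With theta_0 = psi_0 = 1 and psi_j the MA(infinity) weights, this gives
  gamma(k) - sum_i phi_i gamma(k-i) = c_k,
  c_k = sigma^2 * sum_{j=k..q} theta_j psi_{j-k}   (c_k = 0 for k > q),
using gamma(-m) = gamma(m).
Pure AR (q = 0): c_0 = sigma^2 = 2, c_k = 0 for k >= 1.
Equations for k = 0 and k = 1 (AR order 1):
  gamma(0) = phi_1 gamma(1) + c_0
  gamma(1) = phi_1 gamma(0) + c_1
Substituting the second into the first: gamma(0) (1 - phi_1^2) = c_0 + phi_1 c_1, so
  gamma(0) = c_0 / (1 - phi_1^2) = 2 / (1 - (-0.16)^2) = 2 / 0.9744 = 2.052545.
  gamma(1) = phi_1 gamma(0) = (-0.16)(2.052545) = -0.328407.
Therefore gamma(1) = -0.3284 (to 4 decimal places).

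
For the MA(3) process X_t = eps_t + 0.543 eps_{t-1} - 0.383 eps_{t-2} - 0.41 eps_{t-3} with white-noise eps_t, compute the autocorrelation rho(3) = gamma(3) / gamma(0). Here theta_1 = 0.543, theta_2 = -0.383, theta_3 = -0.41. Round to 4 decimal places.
\rho(3) = -0.2547

For an MA(q) process with theta_0 = 1, the autocovariance is
  gamma(k) = sigma^2 * sum_{i=0..q-k} theta_i * theta_{i+k},
and rho(k) = gamma(k) / gamma(0). Sigma^2 cancels.
  numerator   = (1)*(-0.41) = -0.41.
  denominator = (1)^2 + (0.543)^2 + (-0.383)^2 + (-0.41)^2 = 1.609638.
  rho(3) = -0.41 / 1.609638 = -0.2547.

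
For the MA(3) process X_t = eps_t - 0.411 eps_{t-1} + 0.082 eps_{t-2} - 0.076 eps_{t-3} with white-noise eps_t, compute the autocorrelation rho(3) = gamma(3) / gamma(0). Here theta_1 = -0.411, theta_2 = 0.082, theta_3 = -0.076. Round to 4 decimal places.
\rho(3) = -0.0643

For an MA(q) process with theta_0 = 1, the autocovariance is
  gamma(k) = sigma^2 * sum_{i=0..q-k} theta_i * theta_{i+k},
and rho(k) = gamma(k) / gamma(0). Sigma^2 cancels.
  numerator   = (1)*(-0.076) = -0.076.
  denominator = (1)^2 + (-0.411)^2 + (0.082)^2 + (-0.076)^2 = 1.181421.
  rho(3) = -0.076 / 1.181421 = -0.0643.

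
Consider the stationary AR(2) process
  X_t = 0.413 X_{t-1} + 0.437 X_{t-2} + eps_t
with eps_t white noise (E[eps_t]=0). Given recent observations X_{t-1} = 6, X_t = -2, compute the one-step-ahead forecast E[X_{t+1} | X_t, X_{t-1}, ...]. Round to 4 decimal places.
E[X_{t+1} \mid \mathcal F_t] = 1.7960

For an AR(p) model X_t = c + sum_i phi_i X_{t-i} + eps_t, the
one-step-ahead conditional mean is
  E[X_{t+1} | X_t, ...] = c + sum_i phi_i X_{t+1-i}.
Substitute known values:
  E[X_{t+1} | ...] = (0.413) * (-2) + (0.437) * (6)
                   = 1.7960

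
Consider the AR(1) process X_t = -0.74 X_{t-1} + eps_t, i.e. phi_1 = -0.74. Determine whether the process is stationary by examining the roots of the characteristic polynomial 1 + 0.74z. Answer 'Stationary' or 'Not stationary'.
\text{Stationary}

The AR(p) characteristic polynomial is P(z) = 1 + 0.74z.
Stationarity requires all roots to lie outside the unit circle, i.e. |z| > 1 for every root.
This is linear in z: 1 + (0.74) z = 0  =>  z = -1/(0.74) = -1.351351,  |z| = 1.351351.
Moduli of all roots: 1.3514.
All moduli strictly greater than 1? Yes.
Verdict: Stationary.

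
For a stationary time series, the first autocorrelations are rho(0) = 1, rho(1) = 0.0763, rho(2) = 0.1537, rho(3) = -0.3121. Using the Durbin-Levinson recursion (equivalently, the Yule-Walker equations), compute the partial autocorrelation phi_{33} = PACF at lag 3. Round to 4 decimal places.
\phi_{33} = -0.3430

The PACF at lag k is phi_{kk}, the last component of the solution
to the Yule-Walker system G_k phi = r_k where
  (G_k)_{ij} = rho(|i - j|), (r_k)_i = rho(i), i,j = 1..k.
Equivalently, Durbin-Levinson gives phi_{kk} iteratively:
  phi_{11} = rho(1)
  phi_{kk} = [rho(k) - sum_{j=1..k-1} phi_{k-1,j} rho(k-j)]
            / [1 - sum_{j=1..k-1} phi_{k-1,j} rho(j)],
  phi_{k,j} = phi_{k-1,j} - phi_{kk} phi_{k-1,k-j},  j = 1..k-1.
Step k = 1:
  phi_11 = rho(1) = 0.0763.
Step k = 2:
  phi_22 = [rho(2) - phi_11 rho(1)] / [1 - phi_11 rho(1)] = [0.1537 - (0.0763)(0.0763)] / [1 - (0.0763)(0.0763)]
         = 0.14787831 / 0.99417831 = 0.148744.
  Update: phi_21 = phi_11 - phi_22 phi_11 = 0.0763 - (0.148744)(0.0763) = 0.064951.
Step k = 3:
  phi_33 = [rho(3) - phi_21 rho(2) - phi_22 rho(1)] / [1 - phi_21 rho(1) - phi_22 rho(2)]
    numerator   = -0.3121 - (0.064951)(0.1537) - (0.148744)(0.0763) = -0.33343213
    denominator = 1 - (0.064951)(0.0763) - (0.148744)(0.1537) = 0.97218226
  phi_33 = -0.33343213 / 0.97218226 = -0.343.
Therefore phi_{33} = -0.3430.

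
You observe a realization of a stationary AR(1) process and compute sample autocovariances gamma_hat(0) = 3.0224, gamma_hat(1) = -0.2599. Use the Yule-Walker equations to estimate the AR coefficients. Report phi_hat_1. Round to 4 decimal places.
\hat\phi_{1} = -0.0860

The Yule-Walker equations for an AR(p) process read, in matrix form,
  Gamma_p phi = r_p,   with   (Gamma_p)_{ij} = gamma(|i - j|),
                       (r_p)_i = gamma(i),   i,j = 1..p.
Substitute the sample gammas (Toeplitz matrix and right-hand side of size 1):
  Gamma_p = [[3.0224]]
  r_p     = [-0.2599]
With p = 1 this is the single equation gamma(0) phi_1 = gamma(1):
  phi_hat_1 = gamma(1) / gamma(0) = -0.2599 / 3.0224 = -0.0860.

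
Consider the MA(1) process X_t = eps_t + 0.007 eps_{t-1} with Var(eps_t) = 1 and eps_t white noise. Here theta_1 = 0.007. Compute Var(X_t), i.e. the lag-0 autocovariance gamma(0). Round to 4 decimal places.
\gamma(0) = 1.0000

For an MA(q) process X_t = eps_t + sum_i theta_i eps_{t-i} with
Var(eps_t) = sigma^2, the variance is
  gamma(0) = sigma^2 * (1 + sum_i theta_i^2).
  sum_i theta_i^2 = (0.007)^2 = 0.000049.
  gamma(0) = 1 * (1 + 0.000049) = 1 * 1.000049 = 1.000049, which rounds to 1.0000.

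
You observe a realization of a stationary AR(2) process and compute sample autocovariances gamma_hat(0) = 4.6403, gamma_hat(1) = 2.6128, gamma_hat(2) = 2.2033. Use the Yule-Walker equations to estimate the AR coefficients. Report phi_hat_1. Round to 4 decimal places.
\hat\phi_{1} = 0.4330

The Yule-Walker equations for an AR(p) process read, in matrix form,
  Gamma_p phi = r_p,   with   (Gamma_p)_{ij} = gamma(|i - j|),
                       (r_p)_i = gamma(i),   i,j = 1..p.
Substitute the sample gammas (Toeplitz matrix and right-hand side of size 2):
  Gamma_p = [[4.6403, 2.6128], [2.6128, 4.6403]]
  r_p     = [2.6128, 2.2033]
Written out:
  4.6403 phi_1 + 2.6128 phi_2 = 2.6128
  2.6128 phi_1 + 4.6403 phi_2 = 2.2033
Solve by Cramer's rule:
  det = gamma(0)^2 - gamma(1)^2 = (4.6403)^2 - (2.6128)^2 = 21.53238409 - 6.82672384 = 14.70566025
  phi_hat_1 = [gamma(1) gamma(0) - gamma(1) gamma(2)] / det = [(2.6128)(4.6403) - (2.6128)(2.2033)] / 14.70566025 = 6.3673936 / 14.70566025 = 0.433
  phi_hat_2 = [gamma(0) gamma(2) - gamma(1)^2] / det = [(4.6403)(2.2033) - (2.6128)^2] / 14.70566025 = 3.39724915 / 14.70566025 = 0.231
So phi_hat = [0.4330, 0.2310].
Therefore phi_hat_1 = 0.4330.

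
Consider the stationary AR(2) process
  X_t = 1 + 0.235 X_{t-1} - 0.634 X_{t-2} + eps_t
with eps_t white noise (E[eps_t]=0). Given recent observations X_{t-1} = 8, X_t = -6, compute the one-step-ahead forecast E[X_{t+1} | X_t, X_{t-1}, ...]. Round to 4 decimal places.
E[X_{t+1} \mid \mathcal F_t] = -5.4820

For an AR(p) model X_t = c + sum_i phi_i X_{t-i} + eps_t, the
one-step-ahead conditional mean is
  E[X_{t+1} | X_t, ...] = c + sum_i phi_i X_{t+1-i}.
Substitute known values:
  E[X_{t+1} | ...] = 1 + (0.235) * (-6) + (-0.634) * (8)
                   = -5.4820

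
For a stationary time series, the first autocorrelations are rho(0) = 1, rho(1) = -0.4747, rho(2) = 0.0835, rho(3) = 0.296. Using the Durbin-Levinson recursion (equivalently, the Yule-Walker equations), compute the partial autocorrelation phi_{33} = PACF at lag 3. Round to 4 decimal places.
\phi_{33} = 0.3419

The PACF at lag k is phi_{kk}, the last component of the solution
to the Yule-Walker system G_k phi = r_k where
  (G_k)_{ij} = rho(|i - j|), (r_k)_i = rho(i), i,j = 1..k.
Equivalently, Durbin-Levinson gives phi_{kk} iteratively:
  phi_{11} = rho(1)
  phi_{kk} = [rho(k) - sum_{j=1..k-1} phi_{k-1,j} rho(k-j)]
            / [1 - sum_{j=1..k-1} phi_{k-1,j} rho(j)],
  phi_{k,j} = phi_{k-1,j} - phi_{kk} phi_{k-1,k-j},  j = 1..k-1.
Step k = 1:
  phi_11 = rho(1) = -0.4747.
Step k = 2:
  phi_22 = [rho(2) - phi_11 rho(1)] / [1 - phi_11 rho(1)] = [0.0835 - (-0.4747)(-0.4747)] / [1 - (-0.4747)(-0.4747)]
         = -0.14184009 / 0.77465991 = -0.1831.
  Update: phi_21 = phi_11 - phi_22 phi_11 = -0.4747 - (-0.1831)(-0.4747) = -0.561617.
Step k = 3:
  phi_33 = [rho(3) - phi_21 rho(2) - phi_22 rho(1)] / [1 - phi_21 rho(1) - phi_22 rho(2)]
    numerator   = 0.296 - (-0.561617)(0.0835) - (-0.1831)(-0.4747) = 0.25597758
    denominator = 1 - (-0.561617)(-0.4747) - (-0.1831)(0.0835) = 0.74868902
  phi_33 = 0.25597758 / 0.74868902 = 0.3419.
Therefore phi_{33} = 0.3419.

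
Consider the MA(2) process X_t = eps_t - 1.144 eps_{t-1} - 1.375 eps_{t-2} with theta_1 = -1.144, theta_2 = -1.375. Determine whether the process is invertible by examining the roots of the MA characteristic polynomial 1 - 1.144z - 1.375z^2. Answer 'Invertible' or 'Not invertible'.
\text{Not invertible}

The MA(q) characteristic polynomial is P(z) = 1 - 1.144z - 1.375z^2.
Invertibility requires all roots to lie outside the unit circle, i.e. |z| > 1 for every root.
Set 1 + (-1.144) z + (-1.375) z^2 = 0, i.e. a z^2 + b z + c = 0 with a = -1.375, b = -1.144, c = 1.
Discriminant D = b^2 - 4ac = (-1.144)^2 - 4*(-1.375)*1 = 1.308736 - (-5.5) = 6.808736.
D >= 0, so the roots are real: z = (-b +/- sqrt(D)) / (2a) = (1.144 +/- 2.609355) / (-2.75).
  z_1 = (1.144 + 2.609355) / (-2.75) = -1.3649,   |z_1| = 1.3649.
  z_2 = (1.144 - 2.609355) / (-2.75) = 0.5329,   |z_2| = 0.5329.
Moduli of all roots: 1.3649, 0.5329.
All moduli strictly greater than 1? No.
Verdict: Not invertible.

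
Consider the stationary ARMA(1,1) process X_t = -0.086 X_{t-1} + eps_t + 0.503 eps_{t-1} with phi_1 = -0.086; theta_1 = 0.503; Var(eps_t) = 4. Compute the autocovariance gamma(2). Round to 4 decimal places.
\gamma(2) = -0.1383

Multiply the model equation by X_{t-k} and take expectations. With theta_0 = psi_0 = 1 and psi_j the MA(infinity) weights, this gives
  gamma(k) - sum_i phi_i gamma(k-i) = c_k,
  c_k = sigma^2 * sum_{j=k..q} theta_j psi_{j-k}   (c_k = 0 for k > q),
using gamma(-m) = gamma(m).
psi-weights needed (psi_j = theta_j + sum_i phi_i psi_{j-i}):
  psi_1 = theta_1 + phi_1 = 0.503 + (-0.086) = 0.417
Right-hand sides:
  c_0 = sigma^2 (1 + theta_1 psi_1) = 4 * (1 + (0.503)(0.417)) = 4 * 1.209751 = 4.839004
  c_1 = sigma^2 theta_1 = 4 * (0.503) = 2.012
  c_2 = 0
Equations for k = 0 and k = 1 (AR order 1):
  gamma(0) = phi_1 gamma(1) + c_0
  gamma(1) = phi_1 gamma(0) + c_1
Substituting the second into the first: gamma(0) (1 - phi_1^2) = c_0 + phi_1 c_1, so
  gamma(0) = (c_0 + phi_1 c_1) / (1 - phi_1^2) = (4.839004 + (-0.086)(2.012)) / (1 - (-0.086)^2) = 4.665972 / 0.992604 = 4.700739.
  gamma(1) = phi_1 gamma(0) + c_1 = (-0.086)(4.700739) + (2.012) = 1.607736.
For k = 2 (> q): gamma(2) = phi_1 gamma(1) = (-0.086)(1.607736) = -0.138265.
Therefore gamma(2) = -0.1383 (to 4 decimal places).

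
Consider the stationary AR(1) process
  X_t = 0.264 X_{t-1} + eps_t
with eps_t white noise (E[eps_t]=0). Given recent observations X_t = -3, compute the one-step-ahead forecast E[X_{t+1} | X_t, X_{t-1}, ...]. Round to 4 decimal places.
E[X_{t+1} \mid \mathcal F_t] = -0.7920

For an AR(p) model X_t = c + sum_i phi_i X_{t-i} + eps_t, the
one-step-ahead conditional mean is
  E[X_{t+1} | X_t, ...] = c + sum_i phi_i X_{t+1-i}.
Substitute known values:
  E[X_{t+1} | ...] = (0.264) * (-3)
                   = -0.7920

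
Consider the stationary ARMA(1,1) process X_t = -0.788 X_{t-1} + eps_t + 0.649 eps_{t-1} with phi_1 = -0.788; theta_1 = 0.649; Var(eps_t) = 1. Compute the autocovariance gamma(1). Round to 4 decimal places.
\gamma(1) = -0.1792

Multiply the model equation by X_{t-k} and take expectations. With theta_0 = psi_0 = 1 and psi_j the MA(infinity) weights, this gives
  gamma(k) - sum_i phi_i gamma(k-i) = c_k,
  c_k = sigma^2 * sum_{j=k..q} theta_j psi_{j-k}   (c_k = 0 for k > q),
using gamma(-m) = gamma(m).
psi-weights needed (psi_j = theta_j + sum_i phi_i psi_{j-i}):
  psi_1 = theta_1 + phi_1 = 0.649 + (-0.788) = -0.139
Right-hand sides:
  c_0 = sigma^2 (1 + theta_1 psi_1) = 1 * (1 + (0.649)(-0.139)) = 1 * 0.909789 = 0.909789
  c_1 = sigma^2 theta_1 = 1 * (0.649) = 0.649
  c_2 = 0
Equations for k = 0 and k = 1 (AR order 1):
  gamma(0) = phi_1 gamma(1) + c_0
  gamma(1) = phi_1 gamma(0) + c_1
Substituting the second into the first: gamma(0) (1 - phi_1^2) = c_0 + phi_1 c_1, so
  gamma(0) = (c_0 + phi_1 c_1) / (1 - phi_1^2) = (0.909789 + (-0.788)(0.649)) / (1 - (-0.788)^2) = 0.398377 / 0.379056 = 1.050971.
  gamma(1) = phi_1 gamma(0) + c_1 = (-0.788)(1.050971) + (0.649) = -0.179165.
Therefore gamma(1) = -0.1792 (to 4 decimal places).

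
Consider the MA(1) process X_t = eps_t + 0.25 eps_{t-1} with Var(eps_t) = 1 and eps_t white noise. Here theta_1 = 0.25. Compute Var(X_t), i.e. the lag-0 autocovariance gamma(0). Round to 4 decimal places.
\gamma(0) = 1.0625

For an MA(q) process X_t = eps_t + sum_i theta_i eps_{t-i} with
Var(eps_t) = sigma^2, the variance is
  gamma(0) = sigma^2 * (1 + sum_i theta_i^2).
  sum_i theta_i^2 = (0.25)^2 = 0.0625.
  gamma(0) = 1 * (1 + 0.0625) = 1 * 1.0625 = 1.0625.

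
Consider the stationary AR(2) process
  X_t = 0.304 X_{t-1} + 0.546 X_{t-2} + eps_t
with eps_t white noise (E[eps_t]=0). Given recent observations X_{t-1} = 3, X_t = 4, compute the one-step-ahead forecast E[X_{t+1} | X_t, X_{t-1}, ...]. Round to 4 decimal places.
E[X_{t+1} \mid \mathcal F_t] = 2.8540

For an AR(p) model X_t = c + sum_i phi_i X_{t-i} + eps_t, the
one-step-ahead conditional mean is
  E[X_{t+1} | X_t, ...] = c + sum_i phi_i X_{t+1-i}.
Substitute known values:
  E[X_{t+1} | ...] = (0.304) * (4) + (0.546) * (3)
                   = 2.8540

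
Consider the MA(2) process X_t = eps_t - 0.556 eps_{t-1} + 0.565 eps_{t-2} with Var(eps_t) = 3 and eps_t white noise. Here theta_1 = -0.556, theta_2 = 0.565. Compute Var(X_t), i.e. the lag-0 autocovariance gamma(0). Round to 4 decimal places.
\gamma(0) = 4.8851

For an MA(q) process X_t = eps_t + sum_i theta_i eps_{t-i} with
Var(eps_t) = sigma^2, the variance is
  gamma(0) = sigma^2 * (1 + sum_i theta_i^2).
  sum_i theta_i^2 = (-0.556)^2 + (0.565)^2 = 0.309136 + 0.319225 = 0.628361.
  gamma(0) = 3 * (1 + 0.628361) = 3 * 1.628361 = 4.885083, which rounds to 4.8851.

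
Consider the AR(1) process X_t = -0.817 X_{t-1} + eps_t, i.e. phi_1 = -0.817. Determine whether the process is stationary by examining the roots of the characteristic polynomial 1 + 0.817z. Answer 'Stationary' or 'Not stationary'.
\text{Stationary}

The AR(p) characteristic polynomial is P(z) = 1 + 0.817z.
Stationarity requires all roots to lie outside the unit circle, i.e. |z| > 1 for every root.
This is linear in z: 1 + (0.817) z = 0  =>  z = -1/(0.817) = -1.22399,  |z| = 1.22399.
Moduli of all roots: 1.2240.
All moduli strictly greater than 1? Yes.
Verdict: Stationary.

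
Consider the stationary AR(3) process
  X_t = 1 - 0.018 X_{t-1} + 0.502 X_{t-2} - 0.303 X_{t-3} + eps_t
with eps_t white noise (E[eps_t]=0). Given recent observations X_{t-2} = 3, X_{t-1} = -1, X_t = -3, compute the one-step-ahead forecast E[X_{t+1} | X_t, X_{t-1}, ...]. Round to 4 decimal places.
E[X_{t+1} \mid \mathcal F_t] = -0.3570

For an AR(p) model X_t = c + sum_i phi_i X_{t-i} + eps_t, the
one-step-ahead conditional mean is
  E[X_{t+1} | X_t, ...] = c + sum_i phi_i X_{t+1-i}.
Substitute known values:
  E[X_{t+1} | ...] = 1 + (-0.018) * (-3) + (0.502) * (-1) + (-0.303) * (3)
                   = -0.3570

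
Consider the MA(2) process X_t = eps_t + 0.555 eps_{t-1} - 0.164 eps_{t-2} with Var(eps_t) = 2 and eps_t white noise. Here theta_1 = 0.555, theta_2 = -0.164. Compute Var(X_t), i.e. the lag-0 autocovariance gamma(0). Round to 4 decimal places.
\gamma(0) = 2.6698

For an MA(q) process X_t = eps_t + sum_i theta_i eps_{t-i} with
Var(eps_t) = sigma^2, the variance is
  gamma(0) = sigma^2 * (1 + sum_i theta_i^2).
  sum_i theta_i^2 = (0.555)^2 + (-0.164)^2 = 0.308025 + 0.026896 = 0.334921.
  gamma(0) = 2 * (1 + 0.334921) = 2 * 1.334921 = 2.669842, which rounds to 2.6698.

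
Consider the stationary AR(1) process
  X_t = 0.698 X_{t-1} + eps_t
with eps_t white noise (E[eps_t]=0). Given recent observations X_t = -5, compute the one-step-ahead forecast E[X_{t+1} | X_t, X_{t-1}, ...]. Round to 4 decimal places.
E[X_{t+1} \mid \mathcal F_t] = -3.4900

For an AR(p) model X_t = c + sum_i phi_i X_{t-i} + eps_t, the
one-step-ahead conditional mean is
  E[X_{t+1} | X_t, ...] = c + sum_i phi_i X_{t+1-i}.
Substitute known values:
  E[X_{t+1} | ...] = (0.698) * (-5)
                   = -3.4900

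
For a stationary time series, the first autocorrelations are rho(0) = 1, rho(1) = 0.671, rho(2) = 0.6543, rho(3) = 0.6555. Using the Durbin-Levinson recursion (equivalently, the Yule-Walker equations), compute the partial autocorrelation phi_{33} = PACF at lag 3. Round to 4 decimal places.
\phi_{33} = 0.2750

The PACF at lag k is phi_{kk}, the last component of the solution
to the Yule-Walker system G_k phi = r_k where
  (G_k)_{ij} = rho(|i - j|), (r_k)_i = rho(i), i,j = 1..k.
Equivalently, Durbin-Levinson gives phi_{kk} iteratively:
  phi_{11} = rho(1)
  phi_{kk} = [rho(k) - sum_{j=1..k-1} phi_{k-1,j} rho(k-j)]
            / [1 - sum_{j=1..k-1} phi_{k-1,j} rho(j)],
  phi_{k,j} = phi_{k-1,j} - phi_{kk} phi_{k-1,k-j},  j = 1..k-1.
Step k = 1:
  phi_11 = rho(1) = 0.671.
Step k = 2:
  phi_22 = [rho(2) - phi_11 rho(1)] / [1 - phi_11 rho(1)] = [0.6543 - (0.671)(0.671)] / [1 - (0.671)(0.671)]
         = 0.204059 / 0.549759 = 0.371179.
  Update: phi_21 = phi_11 - phi_22 phi_11 = 0.671 - (0.371179)(0.671) = 0.421939.
Step k = 3:
  phi_33 = [rho(3) - phi_21 rho(2) - phi_22 rho(1)] / [1 - phi_21 rho(1) - phi_22 rho(2)]
    numerator   = 0.6555 - (0.421939)(0.6543) - (0.371179)(0.671) = 0.13036427
    denominator = 1 - (0.421939)(0.671) - (0.371179)(0.6543) = 0.47401658
  phi_33 = 0.13036427 / 0.47401658 = 0.275.
Therefore phi_{33} = 0.2750.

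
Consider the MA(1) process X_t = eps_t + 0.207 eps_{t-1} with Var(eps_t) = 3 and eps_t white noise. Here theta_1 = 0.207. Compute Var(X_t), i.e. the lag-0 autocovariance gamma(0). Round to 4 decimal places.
\gamma(0) = 3.1285

For an MA(q) process X_t = eps_t + sum_i theta_i eps_{t-i} with
Var(eps_t) = sigma^2, the variance is
  gamma(0) = sigma^2 * (1 + sum_i theta_i^2).
  sum_i theta_i^2 = (0.207)^2 = 0.042849.
  gamma(0) = 3 * (1 + 0.042849) = 3 * 1.042849 = 3.128547, which rounds to 3.1285.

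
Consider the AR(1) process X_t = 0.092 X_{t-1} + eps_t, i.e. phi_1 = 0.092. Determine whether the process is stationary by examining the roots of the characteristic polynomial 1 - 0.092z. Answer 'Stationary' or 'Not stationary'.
\text{Stationary}

The AR(p) characteristic polynomial is P(z) = 1 - 0.092z.
Stationarity requires all roots to lie outside the unit circle, i.e. |z| > 1 for every root.
This is linear in z: 1 + (-0.092) z = 0  =>  z = -1/(-0.092) = 10.869565,  |z| = 10.869565.
Moduli of all roots: 10.8696.
All moduli strictly greater than 1? Yes.
Verdict: Stationary.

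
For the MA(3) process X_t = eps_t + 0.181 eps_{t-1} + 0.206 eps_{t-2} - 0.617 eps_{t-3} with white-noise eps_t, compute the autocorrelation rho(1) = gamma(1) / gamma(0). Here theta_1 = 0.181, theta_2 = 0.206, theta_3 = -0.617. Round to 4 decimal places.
\rho(1) = 0.0626

For an MA(q) process with theta_0 = 1, the autocovariance is
  gamma(k) = sigma^2 * sum_{i=0..q-k} theta_i * theta_{i+k},
and rho(k) = gamma(k) / gamma(0). Sigma^2 cancels.
  numerator   = (1)*(0.181) + (0.181)*(0.206) + (0.206)*(-0.617) = 0.091184.
  denominator = (1)^2 + (0.181)^2 + (0.206)^2 + (-0.617)^2 = 1.455886.
  rho(1) = 0.091184 / 1.455886 = 0.0626.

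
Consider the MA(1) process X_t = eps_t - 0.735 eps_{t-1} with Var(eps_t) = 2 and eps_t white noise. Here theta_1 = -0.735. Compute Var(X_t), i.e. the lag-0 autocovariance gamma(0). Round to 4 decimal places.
\gamma(0) = 3.0805

For an MA(q) process X_t = eps_t + sum_i theta_i eps_{t-i} with
Var(eps_t) = sigma^2, the variance is
  gamma(0) = sigma^2 * (1 + sum_i theta_i^2).
  sum_i theta_i^2 = (-0.735)^2 = 0.540225.
  gamma(0) = 2 * (1 + 0.540225) = 2 * 1.540225 = 3.08045, which rounds to 3.0805.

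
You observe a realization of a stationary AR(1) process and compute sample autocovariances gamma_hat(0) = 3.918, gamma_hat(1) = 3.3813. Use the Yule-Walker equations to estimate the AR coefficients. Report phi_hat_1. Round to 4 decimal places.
\hat\phi_{1} = 0.8630

The Yule-Walker equations for an AR(p) process read, in matrix form,
  Gamma_p phi = r_p,   with   (Gamma_p)_{ij} = gamma(|i - j|),
                       (r_p)_i = gamma(i),   i,j = 1..p.
Substitute the sample gammas (Toeplitz matrix and right-hand side of size 1):
  Gamma_p = [[3.918]]
  r_p     = [3.3813]
With p = 1 this is the single equation gamma(0) phi_1 = gamma(1):
  phi_hat_1 = gamma(1) / gamma(0) = 3.3813 / 3.918 = 0.8630.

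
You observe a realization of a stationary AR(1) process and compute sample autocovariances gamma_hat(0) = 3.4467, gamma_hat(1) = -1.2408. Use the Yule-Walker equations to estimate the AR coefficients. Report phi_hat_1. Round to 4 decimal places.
\hat\phi_{1} = -0.3600

The Yule-Walker equations for an AR(p) process read, in matrix form,
  Gamma_p phi = r_p,   with   (Gamma_p)_{ij} = gamma(|i - j|),
                       (r_p)_i = gamma(i),   i,j = 1..p.
Substitute the sample gammas (Toeplitz matrix and right-hand side of size 1):
  Gamma_p = [[3.4467]]
  r_p     = [-1.2408]
With p = 1 this is the single equation gamma(0) phi_1 = gamma(1):
  phi_hat_1 = gamma(1) / gamma(0) = -1.2408 / 3.4467 = -0.3600.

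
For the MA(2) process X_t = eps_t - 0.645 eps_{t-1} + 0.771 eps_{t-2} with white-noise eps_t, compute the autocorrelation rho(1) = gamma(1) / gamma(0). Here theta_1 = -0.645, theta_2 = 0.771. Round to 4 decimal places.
\rho(1) = -0.5682

For an MA(q) process with theta_0 = 1, the autocovariance is
  gamma(k) = sigma^2 * sum_{i=0..q-k} theta_i * theta_{i+k},
and rho(k) = gamma(k) / gamma(0). Sigma^2 cancels.
  numerator   = (1)*(-0.645) + (-0.645)*(0.771) = -1.142295.
  denominator = (1)^2 + (-0.645)^2 + (0.771)^2 = 2.010466.
  rho(1) = -1.142295 / 2.010466 = -0.5682.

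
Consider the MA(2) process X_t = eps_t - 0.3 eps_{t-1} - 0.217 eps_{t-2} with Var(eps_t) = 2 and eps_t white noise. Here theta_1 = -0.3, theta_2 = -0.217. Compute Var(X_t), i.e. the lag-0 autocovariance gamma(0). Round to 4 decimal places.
\gamma(0) = 2.2742

For an MA(q) process X_t = eps_t + sum_i theta_i eps_{t-i} with
Var(eps_t) = sigma^2, the variance is
  gamma(0) = sigma^2 * (1 + sum_i theta_i^2).
  sum_i theta_i^2 = (-0.3)^2 + (-0.217)^2 = 0.09 + 0.047089 = 0.137089.
  gamma(0) = 2 * (1 + 0.137089) = 2 * 1.137089 = 2.274178, which rounds to 2.2742.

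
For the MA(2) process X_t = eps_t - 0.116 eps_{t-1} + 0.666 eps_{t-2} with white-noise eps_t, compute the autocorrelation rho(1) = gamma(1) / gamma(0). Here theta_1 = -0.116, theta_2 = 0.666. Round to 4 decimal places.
\rho(1) = -0.1326

For an MA(q) process with theta_0 = 1, the autocovariance is
  gamma(k) = sigma^2 * sum_{i=0..q-k} theta_i * theta_{i+k},
and rho(k) = gamma(k) / gamma(0). Sigma^2 cancels.
  numerator   = (1)*(-0.116) + (-0.116)*(0.666) = -0.193256.
  denominator = (1)^2 + (-0.116)^2 + (0.666)^2 = 1.457012.
  rho(1) = -0.193256 / 1.457012 = -0.1326.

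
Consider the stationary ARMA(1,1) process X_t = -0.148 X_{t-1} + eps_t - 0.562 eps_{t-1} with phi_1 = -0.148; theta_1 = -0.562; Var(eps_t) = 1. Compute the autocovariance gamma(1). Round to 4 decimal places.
\gamma(1) = -0.7863

Multiply the model equation by X_{t-k} and take expectations. With theta_0 = psi_0 = 1 and psi_j the MA(infinity) weights, this gives
  gamma(k) - sum_i phi_i gamma(k-i) = c_k,
  c_k = sigma^2 * sum_{j=k..q} theta_j psi_{j-k}   (c_k = 0 for k > q),
using gamma(-m) = gamma(m).
psi-weights needed (psi_j = theta_j + sum_i phi_i psi_{j-i}):
  psi_1 = theta_1 + phi_1 = -0.562 + (-0.148) = -0.71
Right-hand sides:
  c_0 = sigma^2 (1 + theta_1 psi_1) = 1 * (1 + (-0.562)(-0.71)) = 1 * 1.39902 = 1.39902
  c_1 = sigma^2 theta_1 = 1 * (-0.562) = -0.562
  c_2 = 0
Equations for k = 0 and k = 1 (AR order 1):
  gamma(0) = phi_1 gamma(1) + c_0
  gamma(1) = phi_1 gamma(0) + c_1
Substituting the second into the first: gamma(0) (1 - phi_1^2) = c_0 + phi_1 c_1, so
  gamma(0) = (c_0 + phi_1 c_1) / (1 - phi_1^2) = (1.39902 + (-0.148)(-0.562)) / (1 - (-0.148)^2) = 1.482196 / 0.978096 = 1.515389.
  gamma(1) = phi_1 gamma(0) + c_1 = (-0.148)(1.515389) + (-0.562) = -0.786278.
Therefore gamma(1) = -0.7863 (to 4 decimal places).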